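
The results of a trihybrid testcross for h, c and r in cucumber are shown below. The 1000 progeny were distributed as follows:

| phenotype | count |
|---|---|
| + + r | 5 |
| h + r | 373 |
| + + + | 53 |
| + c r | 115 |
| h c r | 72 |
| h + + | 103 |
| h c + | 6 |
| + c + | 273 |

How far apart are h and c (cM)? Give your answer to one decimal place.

13.6 cM

The two most frequent reciprocal classes, + c + and h + r, are the parental types, so the F1 was + c + / h + r.
The two rarest classes, h c + and + + r, are the double crossovers. Comparing them with the parentals, only the h allele has switched, so h is the middle locus and the order is r – h – c.
Crossovers in the h–c interval produce the single-crossover classes + + + and h c r (53 + 72 = 125) plus the double crossovers (11).
RF(h–c) = (125 + 11) / 1000 = 136/1000 = 0.1360 → 13.6 cM.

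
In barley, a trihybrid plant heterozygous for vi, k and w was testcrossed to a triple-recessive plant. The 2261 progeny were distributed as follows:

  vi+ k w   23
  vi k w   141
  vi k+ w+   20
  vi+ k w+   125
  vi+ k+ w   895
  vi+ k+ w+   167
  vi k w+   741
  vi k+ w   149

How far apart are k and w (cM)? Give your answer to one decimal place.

The two most frequent reciprocal classes, vi+ k+ w and vi k w+, are the parental types, so the F1 was vi+ k+ w / vi k w+.
The two rarest classes, vi+ k w and vi k+ w+, are the double crossovers. Comparing them with the parentals, only the k allele has switched, so k is the middle locus and the order is vi – k – w.
Crossovers in the k–w interval produce the single-crossover classes vi+ k+ w+ and vi k w (167 + 141 = 308) plus the double crossovers (43).
RF(k–w) = (308 + 43) / 2261 = 351/2261 = 0.1552 → 15.5 cM.

15.5 cM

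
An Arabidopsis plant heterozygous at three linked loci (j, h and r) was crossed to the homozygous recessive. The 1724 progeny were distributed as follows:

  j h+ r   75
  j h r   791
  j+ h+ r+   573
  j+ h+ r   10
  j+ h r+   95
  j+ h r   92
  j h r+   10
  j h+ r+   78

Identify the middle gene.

r

The two most frequent reciprocal classes, j h r and j+ h+ r+, are the parental types, so the F1 was j h r / j+ h+ r+.
The two rarest classes, j h r+ and j+ h+ r, are the double crossovers. Comparing them with the parentals, only the r allele has switched, so r is the middle locus and the order is j – r – h.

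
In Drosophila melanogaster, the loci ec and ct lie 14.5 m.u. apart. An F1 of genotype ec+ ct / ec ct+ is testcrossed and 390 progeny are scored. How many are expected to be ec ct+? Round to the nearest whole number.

A map distance of 14.5 m.u. corresponds to a recombination frequency of 0.145.
The F1 is ec+ ct / ec ct+, so ec ct+ is a parental gamete class with expected frequency (1 − r)/2 = 0.855/2 = 0.4275.
Expected number = 0.4275 × 390 = 166.72 ≈ 167.

167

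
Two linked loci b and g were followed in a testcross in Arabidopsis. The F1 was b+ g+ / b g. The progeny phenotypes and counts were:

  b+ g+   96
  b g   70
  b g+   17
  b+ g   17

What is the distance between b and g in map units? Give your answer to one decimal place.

17.0 map units

The recombinant classes are b+ g and b g+: 17 + 17 = 34.
Recombination frequency = 34/200 = 0.1700 ≈ 17.0%, i.e. 17.0 map units.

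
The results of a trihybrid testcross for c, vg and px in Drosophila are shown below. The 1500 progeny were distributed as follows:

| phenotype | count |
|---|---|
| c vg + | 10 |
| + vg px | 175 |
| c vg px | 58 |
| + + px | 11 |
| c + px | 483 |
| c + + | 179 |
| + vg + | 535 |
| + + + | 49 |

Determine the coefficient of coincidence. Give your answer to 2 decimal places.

0.66

The two most frequent reciprocal classes, + vg + and c + px, are the parental types, so the F1 was + vg + / c + px.
The two rarest classes, c vg + and + + px, are the double crossovers. Comparing them with the parentals, only the c allele has switched, so c is the middle locus and the order is vg – c – px.
vg–c: (107 + 21)/1500 = 0.0853; c–px: (354 + 21)/1500 = 0.2500.
Expected DCO frequency = 0.0853 × 0.2500 ≈ 0.02133; observed = 21/1500 ≈ 0.01400.
Coefficient of coincidence = 0.01400/0.02133 ≈ 0.66.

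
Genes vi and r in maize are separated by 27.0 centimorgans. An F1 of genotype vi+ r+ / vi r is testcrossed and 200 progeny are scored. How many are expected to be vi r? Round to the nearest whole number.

A map distance of 27.0 centimorgans corresponds to a recombination frequency of 0.270.
The F1 is vi+ r+ / vi r, so vi r is a parental gamete class with expected frequency (1 − r)/2 = 0.730/2 = 0.3650.
Expected number = 0.3650 × 200 = 73.00 ≈ 73.

73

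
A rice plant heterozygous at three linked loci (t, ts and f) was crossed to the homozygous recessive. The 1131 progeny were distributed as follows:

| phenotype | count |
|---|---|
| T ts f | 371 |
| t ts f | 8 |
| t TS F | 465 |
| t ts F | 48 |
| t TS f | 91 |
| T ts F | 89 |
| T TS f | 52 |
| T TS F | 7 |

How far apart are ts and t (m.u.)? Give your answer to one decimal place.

The two most frequent reciprocal classes, T ts f and t TS F, are the parental types, so the F1 was T ts f / t TS F.
The two rarest classes, t ts f and T TS F, are the double crossovers. Comparing them with the parentals, only the t allele has switched, so t is the middle locus and the order is f – t – ts.
Crossovers in the t–ts interval produce the single-crossover classes T TS f and t ts F (52 + 48 = 100) plus the double crossovers (15).
RF(t–ts) = (100 + 15) / 1131 = 115/1131 = 0.1017 → 10.2 m.u.

10.2 m.u.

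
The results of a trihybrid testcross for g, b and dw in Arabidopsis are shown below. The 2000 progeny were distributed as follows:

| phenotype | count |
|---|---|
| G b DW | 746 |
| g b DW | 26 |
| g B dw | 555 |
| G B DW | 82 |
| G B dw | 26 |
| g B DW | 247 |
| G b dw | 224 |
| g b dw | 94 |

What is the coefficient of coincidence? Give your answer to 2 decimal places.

0.87

The two most frequent reciprocal classes, G b DW and g B dw, are the parental types, so the F1 was G b DW / g B dw.
The two rarest classes, g b DW and G B dw, are the double crossovers. Comparing them with the parentals, only the g allele has switched, so g is the middle locus and the order is b – g – dw.
b–g: (176 + 52)/2000 = 0.1140; g–dw: (471 + 52)/2000 = 0.2615.
Expected DCO frequency = 0.1140 × 0.2615 ≈ 0.02981; observed = 52/2000 ≈ 0.02600.
Coefficient of coincidence = 0.02600/0.02981 ≈ 0.87.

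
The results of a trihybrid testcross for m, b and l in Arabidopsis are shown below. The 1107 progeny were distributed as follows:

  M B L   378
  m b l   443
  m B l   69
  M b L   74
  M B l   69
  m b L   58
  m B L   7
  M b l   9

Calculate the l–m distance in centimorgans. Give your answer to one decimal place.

12.9 centimorgans

The two most frequent reciprocal classes, M B L and m b l, are the parental types, so the F1 was M B L / m b l.
The two rarest classes, m B L and M b l, are the double crossovers. Comparing them with the parentals, only the m allele has switched, so m is the middle locus and the order is l – m – b.
Crossovers in the l–m interval produce the single-crossover classes M B l and m b L (69 + 58 = 127) plus the double crossovers (16).
RF(l–m) = (127 + 16) / 1107 = 143/1107 = 0.1292 → 12.9 centimorgans.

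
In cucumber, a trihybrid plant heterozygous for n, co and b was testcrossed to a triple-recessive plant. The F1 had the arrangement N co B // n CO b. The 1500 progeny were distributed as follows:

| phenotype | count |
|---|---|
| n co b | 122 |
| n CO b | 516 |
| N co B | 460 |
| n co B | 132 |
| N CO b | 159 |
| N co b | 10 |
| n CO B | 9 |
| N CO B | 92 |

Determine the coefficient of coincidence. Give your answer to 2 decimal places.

The two rarest classes, N co b and n CO B, are the double crossovers. Comparing them with the parentals, only the b allele has switched, so b is the middle locus and the order is co – b – n.
co–b: (214 + 19)/1500 = 0.1553; b–n: (291 + 19)/1500 = 0.2067.
Expected DCO frequency = 0.1553 × 0.2067 ≈ 0.03210; observed = 19/1500 ≈ 0.01267.
Coefficient of coincidence = 0.01267/0.03210 ≈ 0.39.

0.39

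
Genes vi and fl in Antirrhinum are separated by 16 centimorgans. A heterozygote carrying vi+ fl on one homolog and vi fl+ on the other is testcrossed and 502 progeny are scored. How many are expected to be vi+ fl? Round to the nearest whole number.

A map distance of 16 centimorgans corresponds to a recombination frequency of 0.160.
The F1 is vi+ fl / vi fl+, so vi+ fl is a parental gamete class with expected frequency (1 − r)/2 = 0.840/2 = 0.4200.
Expected number = 0.4200 × 502 = 210.84 ≈ 211.

211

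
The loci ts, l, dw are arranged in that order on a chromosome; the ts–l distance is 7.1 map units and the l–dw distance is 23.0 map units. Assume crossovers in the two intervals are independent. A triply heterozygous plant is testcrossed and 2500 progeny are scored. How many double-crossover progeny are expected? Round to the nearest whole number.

41

Map distances give recombination frequencies of 0.071 and 0.230 for the two intervals.
With no interference, expected double-crossover frequency = 0.071 × 0.230 = 0.01633.
Expected number = 0.01633 × 2500 = 40.83 ≈ 41.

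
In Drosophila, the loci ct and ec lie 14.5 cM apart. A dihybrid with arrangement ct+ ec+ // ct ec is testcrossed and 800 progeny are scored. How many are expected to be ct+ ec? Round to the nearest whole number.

58

A map distance of 14.5 cM corresponds to a recombination frequency of 0.145.
The F1 is ct+ ec+ / ct ec, so ct+ ec is a recombinant gamete class with expected frequency r/2 = 0.145/2 = 0.0725.
Expected number = 0.0725 × 800 = 58.00 ≈ 58.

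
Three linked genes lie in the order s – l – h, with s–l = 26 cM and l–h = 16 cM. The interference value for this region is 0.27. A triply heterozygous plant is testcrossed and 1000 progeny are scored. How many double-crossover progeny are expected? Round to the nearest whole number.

30

Map distances give recombination frequencies of 0.260 and 0.160 for the two intervals.
With interference 0.27 (so coincidence = 0.73), expected double-crossover frequency = 0.260 × 0.160 × 0.73 = 0.03037.
Expected number = 0.03037 × 1000 = 30.37 ≈ 30.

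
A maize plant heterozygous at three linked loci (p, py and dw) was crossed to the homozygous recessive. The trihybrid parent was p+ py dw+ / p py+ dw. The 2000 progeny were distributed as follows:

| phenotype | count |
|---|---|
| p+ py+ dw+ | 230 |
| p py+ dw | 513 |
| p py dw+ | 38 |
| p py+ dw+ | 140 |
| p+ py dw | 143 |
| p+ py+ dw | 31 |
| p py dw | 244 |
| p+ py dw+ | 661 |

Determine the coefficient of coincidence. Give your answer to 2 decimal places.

The two rarest classes, p py dw+ and p+ py+ dw, are the double crossovers. Comparing them with the parentals, only the p allele has switched, so p is the middle locus and the order is dw – p – py.
dw–p: (283 + 69)/2000 = 0.1760; p–py: (474 + 69)/2000 = 0.2715.
Expected DCO frequency = 0.1760 × 0.2715 ≈ 0.04778; observed = 69/2000 ≈ 0.03450.
Coefficient of coincidence = 0.03450/0.04778 ≈ 0.72.

0.72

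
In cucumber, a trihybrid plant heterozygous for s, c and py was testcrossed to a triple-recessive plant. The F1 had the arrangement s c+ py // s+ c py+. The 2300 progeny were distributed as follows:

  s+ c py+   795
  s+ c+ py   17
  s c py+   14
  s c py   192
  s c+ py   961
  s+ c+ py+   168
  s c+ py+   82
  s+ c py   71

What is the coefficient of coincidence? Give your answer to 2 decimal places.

The two rarest classes, s+ c+ py and s c py+, are the double crossovers. Comparing them with the parentals, only the s allele has switched, so s is the middle locus and the order is c – s – py.
c–s: (360 + 31)/2300 = 0.1700; s–py: (153 + 31)/2300 = 0.0800.
Expected DCO frequency = 0.1700 × 0.0800 ≈ 0.01360; observed = 31/2300 ≈ 0.01348.
Coefficient of coincidence = 0.01348/0.01360 ≈ 0.99.

0.99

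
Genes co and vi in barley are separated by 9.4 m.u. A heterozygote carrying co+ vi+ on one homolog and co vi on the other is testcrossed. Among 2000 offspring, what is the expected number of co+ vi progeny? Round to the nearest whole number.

94

A map distance of 9.4 m.u. corresponds to a recombination frequency of 0.094.
The F1 is co+ vi+ / co vi, so co+ vi is a recombinant gamete class with expected frequency r/2 = 0.094/2 = 0.0470.
Expected number = 0.0470 × 2000 = 94.00 ≈ 94.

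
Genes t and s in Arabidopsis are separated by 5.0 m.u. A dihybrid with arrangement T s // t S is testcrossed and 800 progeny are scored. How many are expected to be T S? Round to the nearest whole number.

20

A map distance of 5.0 m.u. corresponds to a recombination frequency of 0.050.
The F1 is T s / t S, so T S is a recombinant gamete class with expected frequency r/2 = 0.050/2 = 0.0250.
Expected number = 0.0250 × 800 = 20.00 ≈ 20.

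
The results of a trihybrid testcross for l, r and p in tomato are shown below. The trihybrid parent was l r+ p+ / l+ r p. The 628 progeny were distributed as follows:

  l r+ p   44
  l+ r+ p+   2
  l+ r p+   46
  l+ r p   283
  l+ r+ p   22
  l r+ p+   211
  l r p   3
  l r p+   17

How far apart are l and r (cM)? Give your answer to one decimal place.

7.0 cM

The two rarest classes, l+ r+ p+ and l r p, are the double crossovers. Comparing them with the parentals, only the l allele has switched, so l is the middle locus and the order is r – l – p.
Crossovers in the r–l interval produce the single-crossover classes l r p+ and l+ r+ p (17 + 22 = 39) plus the double crossovers (5).
RF(r–l) = (39 + 5) / 628 = 44/628 = 0.0701 → 7.0 cM.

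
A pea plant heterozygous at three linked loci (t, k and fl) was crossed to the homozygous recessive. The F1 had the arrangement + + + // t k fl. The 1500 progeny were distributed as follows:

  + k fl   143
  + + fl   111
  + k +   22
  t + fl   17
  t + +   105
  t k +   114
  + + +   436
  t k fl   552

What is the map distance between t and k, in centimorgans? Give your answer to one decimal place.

19.1 centimorgans

The two rarest classes, + k + and t + fl, are the double crossovers. Comparing them with the parentals, only the k allele has switched, so k is the middle locus and the order is fl – k – t.
Crossovers in the k–t interval produce the single-crossover classes t + + and + k fl (105 + 143 = 248) plus the double crossovers (39).
RF(k–t) = (248 + 39) / 1500 = 287/1500 = 0.1913 → 19.1 centimorgans.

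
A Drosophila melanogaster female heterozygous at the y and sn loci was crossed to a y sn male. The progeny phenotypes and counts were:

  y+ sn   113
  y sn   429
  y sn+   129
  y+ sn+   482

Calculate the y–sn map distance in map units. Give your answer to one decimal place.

21.0 map units

The two most frequent classes, y+ sn+ (482) and y sn (429), are the parental types, so the F1 was y+ sn+ / y sn.
The recombinant classes are y+ sn and y sn+: 113 + 129 = 242.
Recombination frequency = 242/1153 = 0.2099 ≈ 21.0%, i.e. 21.0 map units.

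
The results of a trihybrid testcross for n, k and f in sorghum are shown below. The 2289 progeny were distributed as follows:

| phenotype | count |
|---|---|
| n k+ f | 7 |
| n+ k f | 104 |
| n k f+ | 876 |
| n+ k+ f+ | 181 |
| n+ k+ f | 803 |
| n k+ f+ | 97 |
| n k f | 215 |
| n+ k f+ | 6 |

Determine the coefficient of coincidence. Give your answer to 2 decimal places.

0.34

The two most frequent reciprocal classes, n k f+ and n+ k+ f, are the parental types, so the F1 was n k f+ / n+ k+ f.
The two rarest classes, n+ k f+ and n k+ f, are the double crossovers. Comparing them with the parentals, only the n allele has switched, so n is the middle locus and the order is k – n – f.
k–n: (201 + 13)/2289 = 0.0935; n–f: (396 + 13)/2289 = 0.1787.
Expected DCO frequency = 0.0935 × 0.1787 ≈ 0.01671; observed = 13/2289 ≈ 0.00568.
Coefficient of coincidence = 0.00568/0.01671 ≈ 0.34.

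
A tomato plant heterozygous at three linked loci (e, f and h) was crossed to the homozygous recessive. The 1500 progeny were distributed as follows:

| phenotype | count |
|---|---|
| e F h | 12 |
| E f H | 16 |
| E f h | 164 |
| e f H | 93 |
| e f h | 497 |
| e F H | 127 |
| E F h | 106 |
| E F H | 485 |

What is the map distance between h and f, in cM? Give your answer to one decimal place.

15.1 cM

The two most frequent reciprocal classes, e f h and E F H, are the parental types, so the F1 was e f h / E F H.
The two rarest classes, e F h and E f H, are the double crossovers. Comparing them with the parentals, only the f allele has switched, so f is the middle locus and the order is e – f – h.
Crossovers in the f–h interval produce the single-crossover classes e f H and E F h (93 + 106 = 199) plus the double crossovers (28).
RF(f–h) = (199 + 28) / 1500 = 227/1500 = 0.1513 → 15.1 cM.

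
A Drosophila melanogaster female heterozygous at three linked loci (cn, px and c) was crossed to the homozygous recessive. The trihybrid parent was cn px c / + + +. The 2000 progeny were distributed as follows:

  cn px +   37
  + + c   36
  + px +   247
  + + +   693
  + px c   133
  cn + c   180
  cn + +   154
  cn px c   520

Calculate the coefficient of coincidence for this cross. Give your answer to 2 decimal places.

0.81

The two rarest classes, cn px + and + + c, are the double crossovers. Comparing them with the parentals, only the c allele has switched, so c is the middle locus and the order is px – c – cn.
px–c: (427 + 73)/2000 = 0.2500; c–cn: (287 + 73)/2000 = 0.1800.
Expected DCO frequency = 0.2500 × 0.1800 ≈ 0.04500; observed = 73/2000 ≈ 0.03650.
Coefficient of coincidence = 0.03650/0.04500 ≈ 0.81.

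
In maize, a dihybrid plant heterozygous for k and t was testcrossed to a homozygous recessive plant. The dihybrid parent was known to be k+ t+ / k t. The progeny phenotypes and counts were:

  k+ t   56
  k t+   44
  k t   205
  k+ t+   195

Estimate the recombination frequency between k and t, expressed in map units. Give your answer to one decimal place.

The recombinant classes are k+ t and k t+: 56 + 44 = 100.
Recombination frequency = 100/500 = 0.2000 ≈ 20.0%, i.e. 20.0 map units.

20.0 map units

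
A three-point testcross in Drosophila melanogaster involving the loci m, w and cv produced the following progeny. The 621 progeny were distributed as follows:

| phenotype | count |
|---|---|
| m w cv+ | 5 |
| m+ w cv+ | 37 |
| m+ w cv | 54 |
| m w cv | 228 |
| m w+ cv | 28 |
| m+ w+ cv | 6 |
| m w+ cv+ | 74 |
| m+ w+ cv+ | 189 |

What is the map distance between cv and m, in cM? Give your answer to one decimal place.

22.4 cM

The two most frequent reciprocal classes, m+ w+ cv+ and m w cv, are the parental types, so the F1 was m+ w+ cv+ / m w cv.
The two rarest classes, m+ w+ cv and m w cv+, are the double crossovers. Comparing them with the parentals, only the cv allele has switched, so cv is the middle locus and the order is w – cv – m.
Crossovers in the cv–m interval produce the single-crossover classes m w+ cv+ and m+ w cv (74 + 54 = 128) plus the double crossovers (11).
RF(cv–m) = (128 + 11) / 621 = 139/621 = 0.2238 → 22.4 cM.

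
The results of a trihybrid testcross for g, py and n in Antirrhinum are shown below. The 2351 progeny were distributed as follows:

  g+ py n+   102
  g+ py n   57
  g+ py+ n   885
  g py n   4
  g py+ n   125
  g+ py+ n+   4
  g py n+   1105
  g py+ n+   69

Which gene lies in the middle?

The two most frequent reciprocal classes, g py n+ and g+ py+ n, are the parental types, so the F1 was g py n+ / g+ py+ n.
The two rarest classes, g py n and g+ py+ n+, are the double crossovers. Comparing them with the parentals, only the n allele has switched, so n is the middle locus and the order is g – n – py.

n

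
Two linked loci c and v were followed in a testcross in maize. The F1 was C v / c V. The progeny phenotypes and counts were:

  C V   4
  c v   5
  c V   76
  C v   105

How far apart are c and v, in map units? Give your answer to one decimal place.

The recombinant classes are C V and c v: 4 + 5 = 9.
Recombination frequency = 9/190 = 0.0474 ≈ 4.7%, i.e. 4.7 map units.

4.7 map units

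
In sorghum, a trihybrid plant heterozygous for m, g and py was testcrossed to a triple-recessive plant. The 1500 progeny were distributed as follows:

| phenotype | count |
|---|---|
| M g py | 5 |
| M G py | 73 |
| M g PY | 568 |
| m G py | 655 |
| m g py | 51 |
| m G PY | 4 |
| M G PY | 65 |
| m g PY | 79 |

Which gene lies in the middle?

py

The two most frequent reciprocal classes, M g PY and m G py, are the parental types, so the F1 was M g PY / m G py.
The two rarest classes, M g py and m G PY, are the double crossovers. Comparing them with the parentals, only the py allele has switched, so py is the middle locus and the order is m – py – g.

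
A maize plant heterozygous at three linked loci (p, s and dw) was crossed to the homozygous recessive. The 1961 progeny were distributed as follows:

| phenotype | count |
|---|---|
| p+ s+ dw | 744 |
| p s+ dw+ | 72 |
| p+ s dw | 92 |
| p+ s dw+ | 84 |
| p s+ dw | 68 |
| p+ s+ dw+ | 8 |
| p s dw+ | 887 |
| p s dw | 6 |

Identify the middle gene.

dw

The two most frequent reciprocal classes, p+ s+ dw and p s dw+, are the parental types, so the F1 was p+ s+ dw / p s dw+.
The two rarest classes, p+ s+ dw+ and p s dw, are the double crossovers. Comparing them with the parentals, only the dw allele has switched, so dw is the middle locus and the order is s – dw – p.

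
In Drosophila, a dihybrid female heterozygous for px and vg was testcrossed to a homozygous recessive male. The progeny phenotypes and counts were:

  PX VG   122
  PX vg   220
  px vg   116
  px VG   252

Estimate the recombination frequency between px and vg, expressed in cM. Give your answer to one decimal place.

33.5 cM

The two most frequent classes, PX vg (220) and px VG (252), are the parental types, so the F1 was PX vg / px VG.
The recombinant classes are PX VG and px vg: 122 + 116 = 238.
Recombination frequency = 238/710 = 0.3352 ≈ 33.5%, i.e. 33.5 cM.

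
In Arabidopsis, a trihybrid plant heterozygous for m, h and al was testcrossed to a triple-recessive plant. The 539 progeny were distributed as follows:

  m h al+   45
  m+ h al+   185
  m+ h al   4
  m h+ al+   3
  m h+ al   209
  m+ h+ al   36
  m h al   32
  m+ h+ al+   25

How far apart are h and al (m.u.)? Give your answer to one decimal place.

The two most frequent reciprocal classes, m h+ al and m+ h al+, are the parental types, so the F1 was m h+ al / m+ h al+.
The two rarest classes, m h+ al+ and m+ h al, are the double crossovers. Comparing them with the parentals, only the al allele has switched, so al is the middle locus and the order is h – al – m.
Crossovers in the h–al interval produce the single-crossover classes m h al and m+ h+ al+ (32 + 25 = 57) plus the double crossovers (7).
RF(h–al) = (57 + 7) / 539 = 64/539 = 0.1187 → 11.9 m.u.

11.9 m.u.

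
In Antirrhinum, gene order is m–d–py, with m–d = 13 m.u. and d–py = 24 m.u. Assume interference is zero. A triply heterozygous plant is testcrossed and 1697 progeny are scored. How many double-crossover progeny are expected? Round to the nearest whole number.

53

Map distances give recombination frequencies of 0.130 and 0.240 for the two intervals.
With no interference, expected double-crossover frequency = 0.130 × 0.240 = 0.03120.
Expected number = 0.03120 × 1697 = 52.95 ≈ 53.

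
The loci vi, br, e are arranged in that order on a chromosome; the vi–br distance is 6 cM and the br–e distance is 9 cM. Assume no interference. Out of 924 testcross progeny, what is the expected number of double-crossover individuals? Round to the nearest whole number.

5

Map distances give recombination frequencies of 0.060 and 0.090 for the two intervals.
With no interference, expected double-crossover frequency = 0.060 × 0.090 = 0.00540.
Expected number = 0.00540 × 924 = 4.99 ≈ 5.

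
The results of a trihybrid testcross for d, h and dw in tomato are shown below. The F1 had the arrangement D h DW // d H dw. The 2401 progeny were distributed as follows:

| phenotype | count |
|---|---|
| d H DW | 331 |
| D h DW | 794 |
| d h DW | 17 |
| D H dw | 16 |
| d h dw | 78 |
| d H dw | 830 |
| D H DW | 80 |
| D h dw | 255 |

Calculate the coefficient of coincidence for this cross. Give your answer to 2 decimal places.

0.67

The two rarest classes, d h DW and D H dw, are the double crossovers. Comparing them with the parentals, only the d allele has switched, so d is the middle locus and the order is h – d – dw.
h–d: (158 + 33)/2401 = 0.0796; d–dw: (586 + 33)/2401 = 0.2578.
Expected DCO frequency = 0.0796 × 0.2578 ≈ 0.02052; observed = 33/2401 ≈ 0.01374.
Coefficient of coincidence = 0.01374/0.02052 ≈ 0.67.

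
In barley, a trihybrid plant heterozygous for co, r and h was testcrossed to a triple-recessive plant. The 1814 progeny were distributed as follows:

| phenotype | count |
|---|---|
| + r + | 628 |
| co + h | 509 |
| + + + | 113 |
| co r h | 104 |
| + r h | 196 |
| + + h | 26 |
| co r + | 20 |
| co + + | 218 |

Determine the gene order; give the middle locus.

The two most frequent reciprocal classes, co + h and + r +, are the parental types, so the F1 was co + h / + r +.
The two rarest classes, + + h and co r +, are the double crossovers. Comparing them with the parentals, only the co allele has switched, so co is the middle locus and the order is r – co – h.

co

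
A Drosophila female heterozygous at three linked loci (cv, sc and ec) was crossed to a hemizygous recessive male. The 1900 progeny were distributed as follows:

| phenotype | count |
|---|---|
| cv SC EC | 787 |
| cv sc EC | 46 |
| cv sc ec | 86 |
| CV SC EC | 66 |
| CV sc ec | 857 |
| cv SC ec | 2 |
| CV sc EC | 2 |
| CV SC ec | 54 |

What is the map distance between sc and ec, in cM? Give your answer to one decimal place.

The two most frequent reciprocal classes, CV sc ec and cv SC EC, are the parental types, so the F1 was CV sc ec / cv SC EC.
The two rarest classes, CV sc EC and cv SC ec, are the double crossovers. Comparing them with the parentals, only the ec allele has switched, so ec is the middle locus and the order is cv – ec – sc.
Crossovers in the ec–sc interval produce the single-crossover classes CV SC ec and cv sc EC (54 + 46 = 100) plus the double crossovers (4).
RF(ec–sc) = (100 + 4) / 1900 = 104/1900 = 0.0547 → 5.5 cM.

5.5 cM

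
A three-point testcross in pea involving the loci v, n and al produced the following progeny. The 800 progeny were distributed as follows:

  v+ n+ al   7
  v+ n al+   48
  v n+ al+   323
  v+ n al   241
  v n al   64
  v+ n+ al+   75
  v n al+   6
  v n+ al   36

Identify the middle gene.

The two most frequent reciprocal classes, v n+ al+ and v+ n al, are the parental types, so the F1 was v n+ al+ / v+ n al.
The two rarest classes, v n al+ and v+ n+ al, are the double crossovers. Comparing them with the parentals, only the n allele has switched, so n is the middle locus and the order is al – n – v.

n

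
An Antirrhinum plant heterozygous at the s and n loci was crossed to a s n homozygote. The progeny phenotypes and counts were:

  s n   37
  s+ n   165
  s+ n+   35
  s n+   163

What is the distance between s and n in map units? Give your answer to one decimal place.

The two most frequent classes, s+ n (165) and s n+ (163), are the parental types, so the F1 was s+ n / s n+.
The recombinant classes are s+ n+ and s n: 35 + 37 = 72.
Recombination frequency = 72/400 = 0.1800 ≈ 18.0%, i.e. 18.0 map units.

18.0 map units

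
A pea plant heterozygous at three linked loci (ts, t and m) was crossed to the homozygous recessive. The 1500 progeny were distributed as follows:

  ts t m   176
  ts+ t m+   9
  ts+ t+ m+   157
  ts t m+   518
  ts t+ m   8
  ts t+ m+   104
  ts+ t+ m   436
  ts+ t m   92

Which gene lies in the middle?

The two most frequent reciprocal classes, ts+ t+ m and ts t m+, are the parental types, so the F1 was ts+ t+ m / ts t m+.
The two rarest classes, ts t+ m and ts+ t m+, are the double crossovers. Comparing them with the parentals, only the ts allele has switched, so ts is the middle locus and the order is t – ts – m.

ts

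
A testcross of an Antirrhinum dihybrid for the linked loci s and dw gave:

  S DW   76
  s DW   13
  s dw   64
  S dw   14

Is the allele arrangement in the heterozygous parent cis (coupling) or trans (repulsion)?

The two most frequent classes are S DW (76) and s dw (64); these are the parental (non-recombinant) types.
So the F1 carried S DW on one chromosome and s dw on the other — the recessive alleles are on the same chromosome (cis / coupling).

cis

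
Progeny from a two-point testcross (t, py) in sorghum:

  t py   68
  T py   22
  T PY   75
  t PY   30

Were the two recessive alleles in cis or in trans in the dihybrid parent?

cis

The two most frequent classes are T PY (75) and t py (68); these are the parental (non-recombinant) types.
So the F1 carried T PY on one chromosome and t py on the other — the recessive alleles are on the same chromosome (cis / coupling).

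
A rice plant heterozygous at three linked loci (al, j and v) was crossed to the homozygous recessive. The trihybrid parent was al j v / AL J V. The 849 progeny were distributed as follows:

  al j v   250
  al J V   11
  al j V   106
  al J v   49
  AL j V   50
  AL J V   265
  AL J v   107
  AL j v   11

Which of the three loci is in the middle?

al

The two rarest classes, AL j v and al J V, are the double crossovers. Comparing them with the parentals, only the al allele has switched, so al is the middle locus and the order is j – al – v.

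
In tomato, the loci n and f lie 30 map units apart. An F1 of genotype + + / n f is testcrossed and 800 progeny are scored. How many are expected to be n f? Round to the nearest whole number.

280

A map distance of 30 map units corresponds to a recombination frequency of 0.300.
The F1 is + + / n f, so n f is a parental gamete class with expected frequency (1 − r)/2 = 0.700/2 = 0.3500.
Expected number = 0.3500 × 800 = 280.00 ≈ 280.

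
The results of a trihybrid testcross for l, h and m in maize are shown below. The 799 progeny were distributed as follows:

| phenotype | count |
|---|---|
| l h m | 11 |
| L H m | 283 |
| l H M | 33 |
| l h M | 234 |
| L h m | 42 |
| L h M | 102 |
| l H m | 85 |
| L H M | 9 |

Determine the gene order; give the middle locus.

m

The two most frequent reciprocal classes, L H m and l h M, are the parental types, so the F1 was L H m / l h M.
The two rarest classes, L H M and l h m, are the double crossovers. Comparing them with the parentals, only the m allele has switched, so m is the middle locus and the order is h – m – l.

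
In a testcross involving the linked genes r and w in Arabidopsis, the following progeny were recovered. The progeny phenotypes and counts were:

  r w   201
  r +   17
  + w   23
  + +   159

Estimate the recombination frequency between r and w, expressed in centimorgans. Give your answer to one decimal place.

10.0 centimorgans

The two most frequent classes, + + (159) and r w (201), are the parental types, so the F1 was + + / r w.
The recombinant classes are + w and r +: 23 + 17 = 40.
Recombination frequency = 40/400 = 0.1000 ≈ 10.0%, i.e. 10.0 centimorgans.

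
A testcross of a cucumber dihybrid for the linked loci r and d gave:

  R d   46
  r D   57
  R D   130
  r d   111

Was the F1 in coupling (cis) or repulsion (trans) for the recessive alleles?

The two most frequent classes are R D (130) and r d (111); these are the parental (non-recombinant) types.
So the F1 carried R D on one chromosome and r d on the other — the recessive alleles are on the same chromosome (cis / coupling).

cis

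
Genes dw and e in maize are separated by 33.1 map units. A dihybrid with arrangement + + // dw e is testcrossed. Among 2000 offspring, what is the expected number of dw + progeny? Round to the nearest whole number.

331

A map distance of 33.1 map units corresponds to a recombination frequency of 0.331.
The F1 is + + / dw e, so dw + is a recombinant gamete class with expected frequency r/2 = 0.331/2 = 0.1655.
Expected number = 0.1655 × 2000 = 331.00 ≈ 331.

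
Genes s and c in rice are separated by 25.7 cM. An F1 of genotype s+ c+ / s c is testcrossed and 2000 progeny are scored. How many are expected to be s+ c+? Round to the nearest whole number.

743

A map distance of 25.7 cM corresponds to a recombination frequency of 0.257.
The F1 is s+ c+ / s c, so s+ c+ is a parental gamete class with expected frequency (1 − r)/2 = 0.743/2 = 0.3715.
Expected number = 0.3715 × 2000 = 743.00 ≈ 743.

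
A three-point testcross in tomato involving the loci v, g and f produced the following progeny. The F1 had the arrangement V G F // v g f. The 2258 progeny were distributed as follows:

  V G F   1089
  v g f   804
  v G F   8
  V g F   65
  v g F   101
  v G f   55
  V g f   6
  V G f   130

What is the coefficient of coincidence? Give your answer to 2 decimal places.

0.96

The two rarest classes, v G F and V g f, are the double crossovers. Comparing them with the parentals, only the v allele has switched, so v is the middle locus and the order is f – v – g.
f–v: (231 + 14)/2258 = 0.1085; v–g: (120 + 14)/2258 = 0.0593.
Expected DCO frequency = 0.1085 × 0.0593 ≈ 0.00643; observed = 14/2258 ≈ 0.00620.
Coefficient of coincidence = 0.00620/0.00643 ≈ 0.96.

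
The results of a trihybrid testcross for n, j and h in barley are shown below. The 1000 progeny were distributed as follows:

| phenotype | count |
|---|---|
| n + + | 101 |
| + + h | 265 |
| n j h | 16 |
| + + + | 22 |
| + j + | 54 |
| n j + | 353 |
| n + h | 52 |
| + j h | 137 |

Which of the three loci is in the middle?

The two most frequent reciprocal classes, + + h and n j +, are the parental types, so the F1 was + + h / n j +.
The two rarest classes, + + + and n j h, are the double crossovers. Comparing them with the parentals, only the h allele has switched, so h is the middle locus and the order is n – h – j.

h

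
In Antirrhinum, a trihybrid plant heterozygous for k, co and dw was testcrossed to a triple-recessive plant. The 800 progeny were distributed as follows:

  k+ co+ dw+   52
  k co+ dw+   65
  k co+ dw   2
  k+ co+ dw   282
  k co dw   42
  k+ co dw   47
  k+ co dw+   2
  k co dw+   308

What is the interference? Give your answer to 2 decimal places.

0.72

The two most frequent reciprocal classes, k+ co+ dw and k co dw+, are the parental types, so the F1 was k+ co+ dw / k co dw+.
The two rarest classes, k co+ dw and k+ co dw+, are the double crossovers. Comparing them with the parentals, only the k allele has switched, so k is the middle locus and the order is dw – k – co.
dw–k: (94 + 4)/800 = 0.1225; k–co: (112 + 4)/800 = 0.1450.
Expected DCO frequency = 0.1225 × 0.1450 ≈ 0.01776; observed = 4/800 ≈ 0.00500.
Coefficient of coincidence = 0.00500/0.01776 ≈ 0.28; interference = 1 − 0.28 = 0.72.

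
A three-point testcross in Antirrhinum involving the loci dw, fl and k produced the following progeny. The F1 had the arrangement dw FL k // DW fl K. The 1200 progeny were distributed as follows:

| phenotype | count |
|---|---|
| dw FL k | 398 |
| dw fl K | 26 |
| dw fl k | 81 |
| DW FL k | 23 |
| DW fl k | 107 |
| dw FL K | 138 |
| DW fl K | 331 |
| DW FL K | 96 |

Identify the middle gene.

dw

The two rarest classes, DW FL k and dw fl K, are the double crossovers. Comparing them with the parentals, only the dw allele has switched, so dw is the middle locus and the order is k – dw – fl.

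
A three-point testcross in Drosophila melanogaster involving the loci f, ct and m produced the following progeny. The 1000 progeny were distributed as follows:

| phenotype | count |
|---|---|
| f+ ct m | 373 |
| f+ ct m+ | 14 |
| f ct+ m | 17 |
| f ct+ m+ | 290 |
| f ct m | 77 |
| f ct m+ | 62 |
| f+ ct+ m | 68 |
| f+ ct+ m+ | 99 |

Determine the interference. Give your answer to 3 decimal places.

0.070

The two most frequent reciprocal classes, f+ ct m and f ct+ m+, are the parental types, so the F1 was f+ ct m / f ct+ m+.
The two rarest classes, f+ ct m+ and f ct+ m, are the double crossovers. Comparing them with the parentals, only the m allele has switched, so m is the middle locus and the order is ct – m – f.
ct–m: (130 + 31)/1000 = 0.1610; m–f: (176 + 31)/1000 = 0.2070.
Expected DCO frequency = 0.1610 × 0.2070 ≈ 0.03333; observed = 31/1000 ≈ 0.03100.
Coefficient of coincidence = 0.03100/0.03333 ≈ 0.930; interference = 1 − 0.930 = 0.070.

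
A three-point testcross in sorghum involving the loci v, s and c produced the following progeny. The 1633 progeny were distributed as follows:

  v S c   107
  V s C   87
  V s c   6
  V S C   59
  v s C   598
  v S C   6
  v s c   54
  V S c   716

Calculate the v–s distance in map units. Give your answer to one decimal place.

The two most frequent reciprocal classes, V S c and v s C, are the parental types, so the F1 was V S c / v s C.
The two rarest classes, V s c and v S C, are the double crossovers. Comparing them with the parentals, only the s allele has switched, so s is the middle locus and the order is c – s – v.
Crossovers in the s–v interval produce the single-crossover classes v S c and V s C (107 + 87 = 194) plus the double crossovers (12).
RF(s–v) = (194 + 12) / 1633 = 206/1633 = 0.1261 → 12.6 map units.

12.6 map units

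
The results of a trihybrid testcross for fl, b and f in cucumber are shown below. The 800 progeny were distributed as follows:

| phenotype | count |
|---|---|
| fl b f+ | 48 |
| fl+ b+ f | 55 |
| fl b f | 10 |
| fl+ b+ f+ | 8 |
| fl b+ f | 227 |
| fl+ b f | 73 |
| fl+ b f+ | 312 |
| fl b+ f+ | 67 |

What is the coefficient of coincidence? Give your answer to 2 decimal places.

0.75

The two most frequent reciprocal classes, fl+ b f+ and fl b+ f, are the parental types, so the F1 was fl+ b f+ / fl b+ f.
The two rarest classes, fl+ b+ f+ and fl b f, are the double crossovers. Comparing them with the parentals, only the b allele has switched, so b is the middle locus and the order is fl – b – f.
fl–b: (103 + 18)/800 = 0.1512; b–f: (140 + 18)/800 = 0.1975.
Expected DCO frequency = 0.1512 × 0.1975 ≈ 0.02986; observed = 18/800 ≈ 0.02250.
Coefficient of coincidence = 0.02250/0.02986 ≈ 0.75.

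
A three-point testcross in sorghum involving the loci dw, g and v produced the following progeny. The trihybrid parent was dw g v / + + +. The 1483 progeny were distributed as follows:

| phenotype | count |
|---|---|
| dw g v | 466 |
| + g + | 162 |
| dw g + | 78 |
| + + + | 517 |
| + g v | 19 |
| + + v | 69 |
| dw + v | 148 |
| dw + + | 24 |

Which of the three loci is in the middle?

dw

The two rarest classes, + g v and dw + +, are the double crossovers. Comparing them with the parentals, only the dw allele has switched, so dw is the middle locus and the order is g – dw – v.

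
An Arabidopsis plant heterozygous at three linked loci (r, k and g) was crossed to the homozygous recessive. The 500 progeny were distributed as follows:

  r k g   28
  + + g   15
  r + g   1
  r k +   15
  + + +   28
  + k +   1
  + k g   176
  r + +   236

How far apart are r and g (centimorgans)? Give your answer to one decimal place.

The two most frequent reciprocal classes, r + + and + k g, are the parental types, so the F1 was r + + / + k g.
The two rarest classes, r + g and + k +, are the double crossovers. Comparing them with the parentals, only the g allele has switched, so g is the middle locus and the order is k – g – r.
Crossovers in the g–r interval produce the single-crossover classes + + + and r k g (28 + 28 = 56) plus the double crossovers (2).
RF(g–r) = (56 + 2) / 500 = 58/500 = 0.1160 → 11.6 centimorgans.

11.6 centimorgans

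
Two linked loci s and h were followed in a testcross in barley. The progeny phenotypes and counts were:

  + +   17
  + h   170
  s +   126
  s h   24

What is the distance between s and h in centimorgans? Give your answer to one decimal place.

The two most frequent classes, + h (170) and s + (126), are the parental types, so the F1 was + h / s +.
The recombinant classes are + + and s h: 17 + 24 = 41.
Recombination frequency = 41/337 = 0.1217 ≈ 12.2%, i.e. 12.2 centimorgans.

12.2 centimorgans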